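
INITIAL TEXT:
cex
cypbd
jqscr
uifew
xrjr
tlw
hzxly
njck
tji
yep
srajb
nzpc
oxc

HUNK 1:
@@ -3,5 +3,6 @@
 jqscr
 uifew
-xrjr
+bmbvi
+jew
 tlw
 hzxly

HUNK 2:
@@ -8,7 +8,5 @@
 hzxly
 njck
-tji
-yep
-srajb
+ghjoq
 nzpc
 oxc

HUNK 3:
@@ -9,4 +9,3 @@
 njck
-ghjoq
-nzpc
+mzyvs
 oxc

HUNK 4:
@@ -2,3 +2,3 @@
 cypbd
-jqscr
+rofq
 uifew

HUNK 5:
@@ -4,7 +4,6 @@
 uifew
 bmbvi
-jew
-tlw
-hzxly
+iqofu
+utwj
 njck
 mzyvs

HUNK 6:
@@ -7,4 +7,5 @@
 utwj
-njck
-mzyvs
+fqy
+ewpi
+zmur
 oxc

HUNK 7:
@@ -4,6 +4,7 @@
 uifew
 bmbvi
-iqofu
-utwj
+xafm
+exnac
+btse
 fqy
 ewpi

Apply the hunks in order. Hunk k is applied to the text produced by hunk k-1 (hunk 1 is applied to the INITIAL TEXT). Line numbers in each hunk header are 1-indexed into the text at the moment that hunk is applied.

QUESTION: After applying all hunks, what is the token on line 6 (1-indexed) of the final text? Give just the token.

Hunk 1: at line 3 remove [xrjr] add [bmbvi,jew] -> 14 lines: cex cypbd jqscr uifew bmbvi jew tlw hzxly njck tji yep srajb nzpc oxc
Hunk 2: at line 8 remove [tji,yep,srajb] add [ghjoq] -> 12 lines: cex cypbd jqscr uifew bmbvi jew tlw hzxly njck ghjoq nzpc oxc
Hunk 3: at line 9 remove [ghjoq,nzpc] add [mzyvs] -> 11 lines: cex cypbd jqscr uifew bmbvi jew tlw hzxly njck mzyvs oxc
Hunk 4: at line 2 remove [jqscr] add [rofq] -> 11 lines: cex cypbd rofq uifew bmbvi jew tlw hzxly njck mzyvs oxc
Hunk 5: at line 4 remove [jew,tlw,hzxly] add [iqofu,utwj] -> 10 lines: cex cypbd rofq uifew bmbvi iqofu utwj njck mzyvs oxc
Hunk 6: at line 7 remove [njck,mzyvs] add [fqy,ewpi,zmur] -> 11 lines: cex cypbd rofq uifew bmbvi iqofu utwj fqy ewpi zmur oxc
Hunk 7: at line 4 remove [iqofu,utwj] add [xafm,exnac,btse] -> 12 lines: cex cypbd rofq uifew bmbvi xafm exnac btse fqy ewpi zmur oxc
Final line 6: xafm

Answer: xafm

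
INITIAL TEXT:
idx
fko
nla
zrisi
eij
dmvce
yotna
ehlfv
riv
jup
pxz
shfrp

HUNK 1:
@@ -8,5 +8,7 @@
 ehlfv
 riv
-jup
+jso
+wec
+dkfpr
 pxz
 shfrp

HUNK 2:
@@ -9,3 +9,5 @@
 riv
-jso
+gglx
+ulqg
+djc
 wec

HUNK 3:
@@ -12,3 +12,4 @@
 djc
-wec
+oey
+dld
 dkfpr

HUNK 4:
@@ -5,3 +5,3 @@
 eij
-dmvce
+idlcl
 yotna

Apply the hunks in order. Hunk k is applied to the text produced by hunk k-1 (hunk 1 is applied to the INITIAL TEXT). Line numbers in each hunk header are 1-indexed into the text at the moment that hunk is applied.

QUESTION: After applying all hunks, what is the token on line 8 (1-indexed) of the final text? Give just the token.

Answer: ehlfv

Derivation:
Hunk 1: at line 8 remove [jup] add [jso,wec,dkfpr] -> 14 lines: idx fko nla zrisi eij dmvce yotna ehlfv riv jso wec dkfpr pxz shfrp
Hunk 2: at line 9 remove [jso] add [gglx,ulqg,djc] -> 16 lines: idx fko nla zrisi eij dmvce yotna ehlfv riv gglx ulqg djc wec dkfpr pxz shfrp
Hunk 3: at line 12 remove [wec] add [oey,dld] -> 17 lines: idx fko nla zrisi eij dmvce yotna ehlfv riv gglx ulqg djc oey dld dkfpr pxz shfrp
Hunk 4: at line 5 remove [dmvce] add [idlcl] -> 17 lines: idx fko nla zrisi eij idlcl yotna ehlfv riv gglx ulqg djc oey dld dkfpr pxz shfrp
Final line 8: ehlfv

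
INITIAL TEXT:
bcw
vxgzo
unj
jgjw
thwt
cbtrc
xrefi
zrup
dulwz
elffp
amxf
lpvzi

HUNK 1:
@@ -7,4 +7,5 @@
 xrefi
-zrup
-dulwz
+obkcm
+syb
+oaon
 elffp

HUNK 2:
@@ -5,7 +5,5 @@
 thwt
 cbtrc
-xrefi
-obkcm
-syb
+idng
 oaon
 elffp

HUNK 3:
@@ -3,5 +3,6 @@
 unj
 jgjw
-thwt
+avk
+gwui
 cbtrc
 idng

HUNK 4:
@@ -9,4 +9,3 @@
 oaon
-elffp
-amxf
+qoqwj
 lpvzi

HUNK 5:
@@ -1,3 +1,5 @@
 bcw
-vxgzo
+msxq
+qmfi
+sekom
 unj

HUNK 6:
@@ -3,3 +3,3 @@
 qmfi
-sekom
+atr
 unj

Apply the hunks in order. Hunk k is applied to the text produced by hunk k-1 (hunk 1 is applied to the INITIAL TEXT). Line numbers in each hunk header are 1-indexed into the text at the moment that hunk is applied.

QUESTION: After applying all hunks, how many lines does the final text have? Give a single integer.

Hunk 1: at line 7 remove [zrup,dulwz] add [obkcm,syb,oaon] -> 13 lines: bcw vxgzo unj jgjw thwt cbtrc xrefi obkcm syb oaon elffp amxf lpvzi
Hunk 2: at line 5 remove [xrefi,obkcm,syb] add [idng] -> 11 lines: bcw vxgzo unj jgjw thwt cbtrc idng oaon elffp amxf lpvzi
Hunk 3: at line 3 remove [thwt] add [avk,gwui] -> 12 lines: bcw vxgzo unj jgjw avk gwui cbtrc idng oaon elffp amxf lpvzi
Hunk 4: at line 9 remove [elffp,amxf] add [qoqwj] -> 11 lines: bcw vxgzo unj jgjw avk gwui cbtrc idng oaon qoqwj lpvzi
Hunk 5: at line 1 remove [vxgzo] add [msxq,qmfi,sekom] -> 13 lines: bcw msxq qmfi sekom unj jgjw avk gwui cbtrc idng oaon qoqwj lpvzi
Hunk 6: at line 3 remove [sekom] add [atr] -> 13 lines: bcw msxq qmfi atr unj jgjw avk gwui cbtrc idng oaon qoqwj lpvzi
Final line count: 13

Answer: 13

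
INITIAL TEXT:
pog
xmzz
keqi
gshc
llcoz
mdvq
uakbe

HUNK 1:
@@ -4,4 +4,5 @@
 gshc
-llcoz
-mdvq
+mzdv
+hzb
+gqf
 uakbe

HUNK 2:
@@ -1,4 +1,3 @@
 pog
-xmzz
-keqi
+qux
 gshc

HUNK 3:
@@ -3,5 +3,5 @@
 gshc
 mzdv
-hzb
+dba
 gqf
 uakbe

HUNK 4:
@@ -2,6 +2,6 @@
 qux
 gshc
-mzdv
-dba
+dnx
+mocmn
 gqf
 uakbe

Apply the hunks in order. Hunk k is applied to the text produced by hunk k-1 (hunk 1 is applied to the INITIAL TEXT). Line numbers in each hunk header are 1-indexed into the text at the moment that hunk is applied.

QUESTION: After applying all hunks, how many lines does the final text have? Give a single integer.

Answer: 7

Derivation:
Hunk 1: at line 4 remove [llcoz,mdvq] add [mzdv,hzb,gqf] -> 8 lines: pog xmzz keqi gshc mzdv hzb gqf uakbe
Hunk 2: at line 1 remove [xmzz,keqi] add [qux] -> 7 lines: pog qux gshc mzdv hzb gqf uakbe
Hunk 3: at line 3 remove [hzb] add [dba] -> 7 lines: pog qux gshc mzdv dba gqf uakbe
Hunk 4: at line 2 remove [mzdv,dba] add [dnx,mocmn] -> 7 lines: pog qux gshc dnx mocmn gqf uakbe
Final line count: 7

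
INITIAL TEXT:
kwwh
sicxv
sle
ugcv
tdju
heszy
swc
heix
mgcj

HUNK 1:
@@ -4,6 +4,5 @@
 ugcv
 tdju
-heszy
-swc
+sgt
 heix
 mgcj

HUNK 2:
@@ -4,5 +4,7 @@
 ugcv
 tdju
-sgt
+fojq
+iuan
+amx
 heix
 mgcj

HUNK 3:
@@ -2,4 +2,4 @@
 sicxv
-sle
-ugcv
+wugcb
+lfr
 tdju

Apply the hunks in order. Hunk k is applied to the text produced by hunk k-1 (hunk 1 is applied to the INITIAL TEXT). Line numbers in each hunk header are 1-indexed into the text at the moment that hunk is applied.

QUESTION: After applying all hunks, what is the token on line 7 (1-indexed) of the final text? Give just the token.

Hunk 1: at line 4 remove [heszy,swc] add [sgt] -> 8 lines: kwwh sicxv sle ugcv tdju sgt heix mgcj
Hunk 2: at line 4 remove [sgt] add [fojq,iuan,amx] -> 10 lines: kwwh sicxv sle ugcv tdju fojq iuan amx heix mgcj
Hunk 3: at line 2 remove [sle,ugcv] add [wugcb,lfr] -> 10 lines: kwwh sicxv wugcb lfr tdju fojq iuan amx heix mgcj
Final line 7: iuan

Answer: iuan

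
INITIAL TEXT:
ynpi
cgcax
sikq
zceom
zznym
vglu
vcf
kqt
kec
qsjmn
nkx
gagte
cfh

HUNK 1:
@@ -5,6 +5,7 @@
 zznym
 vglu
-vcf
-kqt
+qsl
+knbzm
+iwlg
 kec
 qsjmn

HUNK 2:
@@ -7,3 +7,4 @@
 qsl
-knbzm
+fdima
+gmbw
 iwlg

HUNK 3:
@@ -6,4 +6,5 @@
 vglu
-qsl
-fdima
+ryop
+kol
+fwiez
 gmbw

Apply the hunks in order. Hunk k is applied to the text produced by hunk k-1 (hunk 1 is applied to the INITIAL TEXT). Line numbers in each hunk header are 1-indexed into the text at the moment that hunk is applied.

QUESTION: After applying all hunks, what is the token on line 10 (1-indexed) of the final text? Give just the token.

Hunk 1: at line 5 remove [vcf,kqt] add [qsl,knbzm,iwlg] -> 14 lines: ynpi cgcax sikq zceom zznym vglu qsl knbzm iwlg kec qsjmn nkx gagte cfh
Hunk 2: at line 7 remove [knbzm] add [fdima,gmbw] -> 15 lines: ynpi cgcax sikq zceom zznym vglu qsl fdima gmbw iwlg kec qsjmn nkx gagte cfh
Hunk 3: at line 6 remove [qsl,fdima] add [ryop,kol,fwiez] -> 16 lines: ynpi cgcax sikq zceom zznym vglu ryop kol fwiez gmbw iwlg kec qsjmn nkx gagte cfh
Final line 10: gmbw

Answer: gmbw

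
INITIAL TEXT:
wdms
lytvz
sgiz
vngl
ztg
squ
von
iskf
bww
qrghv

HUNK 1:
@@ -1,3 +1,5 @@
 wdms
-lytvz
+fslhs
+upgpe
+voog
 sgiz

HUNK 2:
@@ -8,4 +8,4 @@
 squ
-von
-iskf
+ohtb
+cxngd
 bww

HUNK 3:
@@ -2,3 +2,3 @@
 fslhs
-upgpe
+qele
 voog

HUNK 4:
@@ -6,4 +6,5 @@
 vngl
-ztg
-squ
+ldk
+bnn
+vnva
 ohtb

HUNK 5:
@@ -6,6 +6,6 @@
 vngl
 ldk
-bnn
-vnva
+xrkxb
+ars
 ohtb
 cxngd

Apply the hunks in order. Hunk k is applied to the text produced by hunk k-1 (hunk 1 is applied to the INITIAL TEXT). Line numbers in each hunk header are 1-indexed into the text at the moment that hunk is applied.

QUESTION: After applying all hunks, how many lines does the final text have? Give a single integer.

Hunk 1: at line 1 remove [lytvz] add [fslhs,upgpe,voog] -> 12 lines: wdms fslhs upgpe voog sgiz vngl ztg squ von iskf bww qrghv
Hunk 2: at line 8 remove [von,iskf] add [ohtb,cxngd] -> 12 lines: wdms fslhs upgpe voog sgiz vngl ztg squ ohtb cxngd bww qrghv
Hunk 3: at line 2 remove [upgpe] add [qele] -> 12 lines: wdms fslhs qele voog sgiz vngl ztg squ ohtb cxngd bww qrghv
Hunk 4: at line 6 remove [ztg,squ] add [ldk,bnn,vnva] -> 13 lines: wdms fslhs qele voog sgiz vngl ldk bnn vnva ohtb cxngd bww qrghv
Hunk 5: at line 6 remove [bnn,vnva] add [xrkxb,ars] -> 13 lines: wdms fslhs qele voog sgiz vngl ldk xrkxb ars ohtb cxngd bww qrghv
Final line count: 13

Answer: 13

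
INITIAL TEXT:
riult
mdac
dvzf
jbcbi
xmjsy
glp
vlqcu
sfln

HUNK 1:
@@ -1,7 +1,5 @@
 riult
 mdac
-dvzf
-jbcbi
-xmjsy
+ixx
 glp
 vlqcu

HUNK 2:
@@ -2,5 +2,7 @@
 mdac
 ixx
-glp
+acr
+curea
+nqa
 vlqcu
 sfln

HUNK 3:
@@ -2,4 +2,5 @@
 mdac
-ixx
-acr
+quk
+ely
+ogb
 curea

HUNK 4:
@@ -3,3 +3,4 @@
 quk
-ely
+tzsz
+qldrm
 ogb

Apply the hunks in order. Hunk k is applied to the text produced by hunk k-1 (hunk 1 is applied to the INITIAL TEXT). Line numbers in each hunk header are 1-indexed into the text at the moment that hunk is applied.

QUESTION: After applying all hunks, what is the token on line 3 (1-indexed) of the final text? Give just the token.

Answer: quk

Derivation:
Hunk 1: at line 1 remove [dvzf,jbcbi,xmjsy] add [ixx] -> 6 lines: riult mdac ixx glp vlqcu sfln
Hunk 2: at line 2 remove [glp] add [acr,curea,nqa] -> 8 lines: riult mdac ixx acr curea nqa vlqcu sfln
Hunk 3: at line 2 remove [ixx,acr] add [quk,ely,ogb] -> 9 lines: riult mdac quk ely ogb curea nqa vlqcu sfln
Hunk 4: at line 3 remove [ely] add [tzsz,qldrm] -> 10 lines: riult mdac quk tzsz qldrm ogb curea nqa vlqcu sfln
Final line 3: quk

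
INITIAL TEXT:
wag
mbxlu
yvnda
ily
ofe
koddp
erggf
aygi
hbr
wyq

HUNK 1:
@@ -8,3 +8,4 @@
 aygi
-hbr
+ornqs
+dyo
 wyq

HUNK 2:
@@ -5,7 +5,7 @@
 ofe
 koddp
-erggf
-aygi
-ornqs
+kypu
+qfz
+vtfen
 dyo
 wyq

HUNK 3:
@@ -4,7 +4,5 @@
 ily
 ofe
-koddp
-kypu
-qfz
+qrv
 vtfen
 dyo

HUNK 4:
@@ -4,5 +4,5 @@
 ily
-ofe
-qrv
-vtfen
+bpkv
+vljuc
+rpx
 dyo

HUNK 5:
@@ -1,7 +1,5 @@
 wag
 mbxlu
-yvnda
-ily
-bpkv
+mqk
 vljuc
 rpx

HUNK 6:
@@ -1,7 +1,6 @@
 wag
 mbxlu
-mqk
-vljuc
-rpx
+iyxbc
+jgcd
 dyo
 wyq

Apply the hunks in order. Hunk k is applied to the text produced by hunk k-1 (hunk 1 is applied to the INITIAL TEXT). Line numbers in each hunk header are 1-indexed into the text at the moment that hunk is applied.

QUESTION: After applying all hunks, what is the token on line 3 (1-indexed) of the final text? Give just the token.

Answer: iyxbc

Derivation:
Hunk 1: at line 8 remove [hbr] add [ornqs,dyo] -> 11 lines: wag mbxlu yvnda ily ofe koddp erggf aygi ornqs dyo wyq
Hunk 2: at line 5 remove [erggf,aygi,ornqs] add [kypu,qfz,vtfen] -> 11 lines: wag mbxlu yvnda ily ofe koddp kypu qfz vtfen dyo wyq
Hunk 3: at line 4 remove [koddp,kypu,qfz] add [qrv] -> 9 lines: wag mbxlu yvnda ily ofe qrv vtfen dyo wyq
Hunk 4: at line 4 remove [ofe,qrv,vtfen] add [bpkv,vljuc,rpx] -> 9 lines: wag mbxlu yvnda ily bpkv vljuc rpx dyo wyq
Hunk 5: at line 1 remove [yvnda,ily,bpkv] add [mqk] -> 7 lines: wag mbxlu mqk vljuc rpx dyo wyq
Hunk 6: at line 1 remove [mqk,vljuc,rpx] add [iyxbc,jgcd] -> 6 lines: wag mbxlu iyxbc jgcd dyo wyq
Final line 3: iyxbc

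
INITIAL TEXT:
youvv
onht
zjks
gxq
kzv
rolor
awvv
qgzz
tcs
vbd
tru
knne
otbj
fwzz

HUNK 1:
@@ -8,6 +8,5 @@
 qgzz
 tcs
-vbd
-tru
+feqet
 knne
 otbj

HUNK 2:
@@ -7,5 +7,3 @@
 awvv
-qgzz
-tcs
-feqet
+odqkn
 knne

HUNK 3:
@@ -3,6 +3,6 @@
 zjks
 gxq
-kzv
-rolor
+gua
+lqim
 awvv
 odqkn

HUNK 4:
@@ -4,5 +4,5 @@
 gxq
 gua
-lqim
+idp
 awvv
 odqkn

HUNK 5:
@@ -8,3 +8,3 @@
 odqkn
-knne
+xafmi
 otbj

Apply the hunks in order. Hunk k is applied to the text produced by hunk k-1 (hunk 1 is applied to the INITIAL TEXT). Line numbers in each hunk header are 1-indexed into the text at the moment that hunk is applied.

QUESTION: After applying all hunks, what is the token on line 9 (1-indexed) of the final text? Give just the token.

Answer: xafmi

Derivation:
Hunk 1: at line 8 remove [vbd,tru] add [feqet] -> 13 lines: youvv onht zjks gxq kzv rolor awvv qgzz tcs feqet knne otbj fwzz
Hunk 2: at line 7 remove [qgzz,tcs,feqet] add [odqkn] -> 11 lines: youvv onht zjks gxq kzv rolor awvv odqkn knne otbj fwzz
Hunk 3: at line 3 remove [kzv,rolor] add [gua,lqim] -> 11 lines: youvv onht zjks gxq gua lqim awvv odqkn knne otbj fwzz
Hunk 4: at line 4 remove [lqim] add [idp] -> 11 lines: youvv onht zjks gxq gua idp awvv odqkn knne otbj fwzz
Hunk 5: at line 8 remove [knne] add [xafmi] -> 11 lines: youvv onht zjks gxq gua idp awvv odqkn xafmi otbj fwzz
Final line 9: xafmi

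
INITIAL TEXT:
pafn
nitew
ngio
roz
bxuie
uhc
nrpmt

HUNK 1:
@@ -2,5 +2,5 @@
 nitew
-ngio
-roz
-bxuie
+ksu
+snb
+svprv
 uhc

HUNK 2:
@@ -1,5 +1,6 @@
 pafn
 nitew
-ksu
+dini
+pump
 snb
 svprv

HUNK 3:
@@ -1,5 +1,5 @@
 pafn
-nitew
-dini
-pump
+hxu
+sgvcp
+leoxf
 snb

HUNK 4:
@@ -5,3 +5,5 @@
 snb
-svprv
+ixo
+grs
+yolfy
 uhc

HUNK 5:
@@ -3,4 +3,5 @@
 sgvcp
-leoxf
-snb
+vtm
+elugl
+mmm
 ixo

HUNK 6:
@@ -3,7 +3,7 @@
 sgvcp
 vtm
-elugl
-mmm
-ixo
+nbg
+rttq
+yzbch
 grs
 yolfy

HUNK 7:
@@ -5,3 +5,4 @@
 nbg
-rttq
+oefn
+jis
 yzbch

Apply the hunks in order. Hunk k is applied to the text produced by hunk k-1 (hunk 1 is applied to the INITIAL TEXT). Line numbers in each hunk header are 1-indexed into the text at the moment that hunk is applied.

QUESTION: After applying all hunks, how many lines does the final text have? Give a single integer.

Hunk 1: at line 2 remove [ngio,roz,bxuie] add [ksu,snb,svprv] -> 7 lines: pafn nitew ksu snb svprv uhc nrpmt
Hunk 2: at line 1 remove [ksu] add [dini,pump] -> 8 lines: pafn nitew dini pump snb svprv uhc nrpmt
Hunk 3: at line 1 remove [nitew,dini,pump] add [hxu,sgvcp,leoxf] -> 8 lines: pafn hxu sgvcp leoxf snb svprv uhc nrpmt
Hunk 4: at line 5 remove [svprv] add [ixo,grs,yolfy] -> 10 lines: pafn hxu sgvcp leoxf snb ixo grs yolfy uhc nrpmt
Hunk 5: at line 3 remove [leoxf,snb] add [vtm,elugl,mmm] -> 11 lines: pafn hxu sgvcp vtm elugl mmm ixo grs yolfy uhc nrpmt
Hunk 6: at line 3 remove [elugl,mmm,ixo] add [nbg,rttq,yzbch] -> 11 lines: pafn hxu sgvcp vtm nbg rttq yzbch grs yolfy uhc nrpmt
Hunk 7: at line 5 remove [rttq] add [oefn,jis] -> 12 lines: pafn hxu sgvcp vtm nbg oefn jis yzbch grs yolfy uhc nrpmt
Final line count: 12

Answer: 12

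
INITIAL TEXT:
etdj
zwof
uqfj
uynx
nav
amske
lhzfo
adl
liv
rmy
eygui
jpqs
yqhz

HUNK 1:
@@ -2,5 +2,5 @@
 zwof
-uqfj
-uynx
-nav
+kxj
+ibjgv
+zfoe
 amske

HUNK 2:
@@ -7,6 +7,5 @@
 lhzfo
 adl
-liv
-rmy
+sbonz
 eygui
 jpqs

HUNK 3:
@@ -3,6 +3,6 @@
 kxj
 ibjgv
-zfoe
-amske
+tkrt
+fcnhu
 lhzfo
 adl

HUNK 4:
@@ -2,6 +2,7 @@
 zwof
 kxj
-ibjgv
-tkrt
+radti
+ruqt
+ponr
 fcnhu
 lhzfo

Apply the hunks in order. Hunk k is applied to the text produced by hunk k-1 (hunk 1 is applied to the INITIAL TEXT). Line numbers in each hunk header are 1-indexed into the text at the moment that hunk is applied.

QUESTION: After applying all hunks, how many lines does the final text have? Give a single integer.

Hunk 1: at line 2 remove [uqfj,uynx,nav] add [kxj,ibjgv,zfoe] -> 13 lines: etdj zwof kxj ibjgv zfoe amske lhzfo adl liv rmy eygui jpqs yqhz
Hunk 2: at line 7 remove [liv,rmy] add [sbonz] -> 12 lines: etdj zwof kxj ibjgv zfoe amske lhzfo adl sbonz eygui jpqs yqhz
Hunk 3: at line 3 remove [zfoe,amske] add [tkrt,fcnhu] -> 12 lines: etdj zwof kxj ibjgv tkrt fcnhu lhzfo adl sbonz eygui jpqs yqhz
Hunk 4: at line 2 remove [ibjgv,tkrt] add [radti,ruqt,ponr] -> 13 lines: etdj zwof kxj radti ruqt ponr fcnhu lhzfo adl sbonz eygui jpqs yqhz
Final line count: 13

Answer: 13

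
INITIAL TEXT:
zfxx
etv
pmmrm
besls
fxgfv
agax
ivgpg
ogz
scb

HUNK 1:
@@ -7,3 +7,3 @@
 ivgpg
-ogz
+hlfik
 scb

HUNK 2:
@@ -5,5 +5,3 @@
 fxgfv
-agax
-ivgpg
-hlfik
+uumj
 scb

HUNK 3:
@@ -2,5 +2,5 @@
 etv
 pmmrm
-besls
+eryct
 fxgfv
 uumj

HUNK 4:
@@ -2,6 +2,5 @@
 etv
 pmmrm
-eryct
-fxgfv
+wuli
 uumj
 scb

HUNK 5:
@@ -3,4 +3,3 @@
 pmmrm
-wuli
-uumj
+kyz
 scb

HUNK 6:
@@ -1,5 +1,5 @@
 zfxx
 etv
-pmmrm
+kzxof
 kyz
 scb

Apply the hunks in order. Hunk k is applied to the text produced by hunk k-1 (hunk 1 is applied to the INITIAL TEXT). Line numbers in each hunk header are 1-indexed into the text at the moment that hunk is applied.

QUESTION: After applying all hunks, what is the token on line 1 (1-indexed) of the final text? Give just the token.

Answer: zfxx

Derivation:
Hunk 1: at line 7 remove [ogz] add [hlfik] -> 9 lines: zfxx etv pmmrm besls fxgfv agax ivgpg hlfik scb
Hunk 2: at line 5 remove [agax,ivgpg,hlfik] add [uumj] -> 7 lines: zfxx etv pmmrm besls fxgfv uumj scb
Hunk 3: at line 2 remove [besls] add [eryct] -> 7 lines: zfxx etv pmmrm eryct fxgfv uumj scb
Hunk 4: at line 2 remove [eryct,fxgfv] add [wuli] -> 6 lines: zfxx etv pmmrm wuli uumj scb
Hunk 5: at line 3 remove [wuli,uumj] add [kyz] -> 5 lines: zfxx etv pmmrm kyz scb
Hunk 6: at line 1 remove [pmmrm] add [kzxof] -> 5 lines: zfxx etv kzxof kyz scb
Final line 1: zfxx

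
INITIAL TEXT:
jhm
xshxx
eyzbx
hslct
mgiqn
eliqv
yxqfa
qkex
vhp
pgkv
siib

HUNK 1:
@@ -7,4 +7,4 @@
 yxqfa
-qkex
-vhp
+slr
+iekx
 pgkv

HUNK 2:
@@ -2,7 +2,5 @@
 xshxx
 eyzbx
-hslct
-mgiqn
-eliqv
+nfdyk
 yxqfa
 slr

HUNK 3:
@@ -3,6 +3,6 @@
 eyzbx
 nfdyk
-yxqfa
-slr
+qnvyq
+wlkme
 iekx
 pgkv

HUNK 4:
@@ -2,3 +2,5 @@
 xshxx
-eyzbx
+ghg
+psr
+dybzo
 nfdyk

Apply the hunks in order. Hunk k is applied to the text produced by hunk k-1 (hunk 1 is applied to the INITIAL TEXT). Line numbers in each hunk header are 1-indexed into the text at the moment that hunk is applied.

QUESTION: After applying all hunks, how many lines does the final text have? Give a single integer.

Answer: 11

Derivation:
Hunk 1: at line 7 remove [qkex,vhp] add [slr,iekx] -> 11 lines: jhm xshxx eyzbx hslct mgiqn eliqv yxqfa slr iekx pgkv siib
Hunk 2: at line 2 remove [hslct,mgiqn,eliqv] add [nfdyk] -> 9 lines: jhm xshxx eyzbx nfdyk yxqfa slr iekx pgkv siib
Hunk 3: at line 3 remove [yxqfa,slr] add [qnvyq,wlkme] -> 9 lines: jhm xshxx eyzbx nfdyk qnvyq wlkme iekx pgkv siib
Hunk 4: at line 2 remove [eyzbx] add [ghg,psr,dybzo] -> 11 lines: jhm xshxx ghg psr dybzo nfdyk qnvyq wlkme iekx pgkv siib
Final line count: 11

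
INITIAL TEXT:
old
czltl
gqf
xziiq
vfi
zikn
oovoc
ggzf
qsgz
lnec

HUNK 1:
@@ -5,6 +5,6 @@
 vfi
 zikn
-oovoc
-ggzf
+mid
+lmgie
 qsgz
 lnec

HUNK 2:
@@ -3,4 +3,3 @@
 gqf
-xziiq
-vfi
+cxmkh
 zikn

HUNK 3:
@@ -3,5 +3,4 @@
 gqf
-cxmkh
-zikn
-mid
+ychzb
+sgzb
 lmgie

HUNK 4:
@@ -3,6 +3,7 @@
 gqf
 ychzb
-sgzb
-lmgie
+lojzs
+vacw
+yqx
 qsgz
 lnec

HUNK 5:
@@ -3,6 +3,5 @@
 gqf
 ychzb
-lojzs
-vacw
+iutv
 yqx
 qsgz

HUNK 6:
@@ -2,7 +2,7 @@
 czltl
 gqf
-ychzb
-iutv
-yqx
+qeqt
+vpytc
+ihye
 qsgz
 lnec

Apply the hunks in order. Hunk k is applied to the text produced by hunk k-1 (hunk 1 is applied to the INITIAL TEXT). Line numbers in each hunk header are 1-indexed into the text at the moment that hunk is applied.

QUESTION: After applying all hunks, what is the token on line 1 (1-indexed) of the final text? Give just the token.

Answer: old

Derivation:
Hunk 1: at line 5 remove [oovoc,ggzf] add [mid,lmgie] -> 10 lines: old czltl gqf xziiq vfi zikn mid lmgie qsgz lnec
Hunk 2: at line 3 remove [xziiq,vfi] add [cxmkh] -> 9 lines: old czltl gqf cxmkh zikn mid lmgie qsgz lnec
Hunk 3: at line 3 remove [cxmkh,zikn,mid] add [ychzb,sgzb] -> 8 lines: old czltl gqf ychzb sgzb lmgie qsgz lnec
Hunk 4: at line 3 remove [sgzb,lmgie] add [lojzs,vacw,yqx] -> 9 lines: old czltl gqf ychzb lojzs vacw yqx qsgz lnec
Hunk 5: at line 3 remove [lojzs,vacw] add [iutv] -> 8 lines: old czltl gqf ychzb iutv yqx qsgz lnec
Hunk 6: at line 2 remove [ychzb,iutv,yqx] add [qeqt,vpytc,ihye] -> 8 lines: old czltl gqf qeqt vpytc ihye qsgz lnec
Final line 1: old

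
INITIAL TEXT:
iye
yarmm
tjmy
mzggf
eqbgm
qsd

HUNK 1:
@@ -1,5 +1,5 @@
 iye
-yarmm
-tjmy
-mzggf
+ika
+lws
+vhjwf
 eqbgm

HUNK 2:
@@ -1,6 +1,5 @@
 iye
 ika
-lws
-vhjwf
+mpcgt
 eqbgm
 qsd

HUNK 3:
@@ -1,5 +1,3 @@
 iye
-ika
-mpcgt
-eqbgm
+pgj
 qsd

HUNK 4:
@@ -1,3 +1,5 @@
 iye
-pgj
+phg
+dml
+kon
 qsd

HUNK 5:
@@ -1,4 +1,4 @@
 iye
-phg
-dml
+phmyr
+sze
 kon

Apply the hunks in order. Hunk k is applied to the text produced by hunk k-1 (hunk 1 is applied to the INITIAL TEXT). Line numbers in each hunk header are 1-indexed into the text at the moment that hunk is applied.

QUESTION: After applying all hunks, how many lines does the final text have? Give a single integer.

Answer: 5

Derivation:
Hunk 1: at line 1 remove [yarmm,tjmy,mzggf] add [ika,lws,vhjwf] -> 6 lines: iye ika lws vhjwf eqbgm qsd
Hunk 2: at line 1 remove [lws,vhjwf] add [mpcgt] -> 5 lines: iye ika mpcgt eqbgm qsd
Hunk 3: at line 1 remove [ika,mpcgt,eqbgm] add [pgj] -> 3 lines: iye pgj qsd
Hunk 4: at line 1 remove [pgj] add [phg,dml,kon] -> 5 lines: iye phg dml kon qsd
Hunk 5: at line 1 remove [phg,dml] add [phmyr,sze] -> 5 lines: iye phmyr sze kon qsd
Final line count: 5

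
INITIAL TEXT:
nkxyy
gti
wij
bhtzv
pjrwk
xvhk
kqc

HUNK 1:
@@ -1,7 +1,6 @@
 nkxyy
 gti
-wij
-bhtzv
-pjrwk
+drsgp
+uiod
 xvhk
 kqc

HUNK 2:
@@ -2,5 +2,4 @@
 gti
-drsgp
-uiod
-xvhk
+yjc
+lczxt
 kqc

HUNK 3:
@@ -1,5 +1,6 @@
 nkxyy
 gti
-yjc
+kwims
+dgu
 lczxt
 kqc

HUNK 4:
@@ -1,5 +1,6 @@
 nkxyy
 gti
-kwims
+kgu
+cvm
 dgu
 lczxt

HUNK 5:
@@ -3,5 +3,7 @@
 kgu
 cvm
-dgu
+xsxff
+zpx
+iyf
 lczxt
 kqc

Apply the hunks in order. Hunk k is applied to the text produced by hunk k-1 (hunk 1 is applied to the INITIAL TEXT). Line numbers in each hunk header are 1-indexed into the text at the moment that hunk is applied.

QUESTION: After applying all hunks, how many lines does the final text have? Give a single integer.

Answer: 9

Derivation:
Hunk 1: at line 1 remove [wij,bhtzv,pjrwk] add [drsgp,uiod] -> 6 lines: nkxyy gti drsgp uiod xvhk kqc
Hunk 2: at line 2 remove [drsgp,uiod,xvhk] add [yjc,lczxt] -> 5 lines: nkxyy gti yjc lczxt kqc
Hunk 3: at line 1 remove [yjc] add [kwims,dgu] -> 6 lines: nkxyy gti kwims dgu lczxt kqc
Hunk 4: at line 1 remove [kwims] add [kgu,cvm] -> 7 lines: nkxyy gti kgu cvm dgu lczxt kqc
Hunk 5: at line 3 remove [dgu] add [xsxff,zpx,iyf] -> 9 lines: nkxyy gti kgu cvm xsxff zpx iyf lczxt kqc
Final line count: 9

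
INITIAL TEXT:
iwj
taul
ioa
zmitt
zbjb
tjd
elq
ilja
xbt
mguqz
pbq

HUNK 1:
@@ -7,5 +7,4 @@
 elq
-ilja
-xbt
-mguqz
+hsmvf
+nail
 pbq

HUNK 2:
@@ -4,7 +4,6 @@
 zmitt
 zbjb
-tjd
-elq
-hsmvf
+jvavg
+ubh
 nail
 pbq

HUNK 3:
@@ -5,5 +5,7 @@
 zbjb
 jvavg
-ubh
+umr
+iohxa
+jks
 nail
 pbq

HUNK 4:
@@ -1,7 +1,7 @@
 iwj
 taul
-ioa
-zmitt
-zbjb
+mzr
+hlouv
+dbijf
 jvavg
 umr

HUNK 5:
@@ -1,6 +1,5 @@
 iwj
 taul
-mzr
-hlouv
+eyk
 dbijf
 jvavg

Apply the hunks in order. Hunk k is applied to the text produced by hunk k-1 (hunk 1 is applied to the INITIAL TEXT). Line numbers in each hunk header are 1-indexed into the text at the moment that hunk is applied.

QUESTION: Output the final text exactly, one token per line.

Answer: iwj
taul
eyk
dbijf
jvavg
umr
iohxa
jks
nail
pbq

Derivation:
Hunk 1: at line 7 remove [ilja,xbt,mguqz] add [hsmvf,nail] -> 10 lines: iwj taul ioa zmitt zbjb tjd elq hsmvf nail pbq
Hunk 2: at line 4 remove [tjd,elq,hsmvf] add [jvavg,ubh] -> 9 lines: iwj taul ioa zmitt zbjb jvavg ubh nail pbq
Hunk 3: at line 5 remove [ubh] add [umr,iohxa,jks] -> 11 lines: iwj taul ioa zmitt zbjb jvavg umr iohxa jks nail pbq
Hunk 4: at line 1 remove [ioa,zmitt,zbjb] add [mzr,hlouv,dbijf] -> 11 lines: iwj taul mzr hlouv dbijf jvavg umr iohxa jks nail pbq
Hunk 5: at line 1 remove [mzr,hlouv] add [eyk] -> 10 lines: iwj taul eyk dbijf jvavg umr iohxa jks nail pbq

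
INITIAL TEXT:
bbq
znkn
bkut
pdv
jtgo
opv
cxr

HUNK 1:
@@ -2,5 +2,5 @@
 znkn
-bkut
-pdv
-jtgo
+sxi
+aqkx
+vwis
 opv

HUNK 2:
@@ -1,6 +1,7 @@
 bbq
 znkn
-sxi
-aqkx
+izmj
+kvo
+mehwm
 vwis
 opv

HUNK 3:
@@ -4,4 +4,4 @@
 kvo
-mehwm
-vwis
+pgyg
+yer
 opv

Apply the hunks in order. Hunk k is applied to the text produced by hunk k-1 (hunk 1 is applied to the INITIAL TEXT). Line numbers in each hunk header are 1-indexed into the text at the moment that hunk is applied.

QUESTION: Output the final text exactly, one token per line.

Hunk 1: at line 2 remove [bkut,pdv,jtgo] add [sxi,aqkx,vwis] -> 7 lines: bbq znkn sxi aqkx vwis opv cxr
Hunk 2: at line 1 remove [sxi,aqkx] add [izmj,kvo,mehwm] -> 8 lines: bbq znkn izmj kvo mehwm vwis opv cxr
Hunk 3: at line 4 remove [mehwm,vwis] add [pgyg,yer] -> 8 lines: bbq znkn izmj kvo pgyg yer opv cxr

Answer: bbq
znkn
izmj
kvo
pgyg
yer
opv
cxr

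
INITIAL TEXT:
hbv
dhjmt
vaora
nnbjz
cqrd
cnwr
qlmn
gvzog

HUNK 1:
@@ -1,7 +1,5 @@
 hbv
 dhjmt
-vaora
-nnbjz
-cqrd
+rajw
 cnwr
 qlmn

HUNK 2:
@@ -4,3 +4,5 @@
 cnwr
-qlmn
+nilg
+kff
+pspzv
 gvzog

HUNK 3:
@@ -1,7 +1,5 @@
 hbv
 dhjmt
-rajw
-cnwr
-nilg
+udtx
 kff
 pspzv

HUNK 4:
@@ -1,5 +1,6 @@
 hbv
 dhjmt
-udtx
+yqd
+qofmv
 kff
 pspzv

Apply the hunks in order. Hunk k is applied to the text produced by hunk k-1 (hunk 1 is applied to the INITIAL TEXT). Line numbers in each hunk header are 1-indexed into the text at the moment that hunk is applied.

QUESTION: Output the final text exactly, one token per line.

Answer: hbv
dhjmt
yqd
qofmv
kff
pspzv
gvzog

Derivation:
Hunk 1: at line 1 remove [vaora,nnbjz,cqrd] add [rajw] -> 6 lines: hbv dhjmt rajw cnwr qlmn gvzog
Hunk 2: at line 4 remove [qlmn] add [nilg,kff,pspzv] -> 8 lines: hbv dhjmt rajw cnwr nilg kff pspzv gvzog
Hunk 3: at line 1 remove [rajw,cnwr,nilg] add [udtx] -> 6 lines: hbv dhjmt udtx kff pspzv gvzog
Hunk 4: at line 1 remove [udtx] add [yqd,qofmv] -> 7 lines: hbv dhjmt yqd qofmv kff pspzv gvzog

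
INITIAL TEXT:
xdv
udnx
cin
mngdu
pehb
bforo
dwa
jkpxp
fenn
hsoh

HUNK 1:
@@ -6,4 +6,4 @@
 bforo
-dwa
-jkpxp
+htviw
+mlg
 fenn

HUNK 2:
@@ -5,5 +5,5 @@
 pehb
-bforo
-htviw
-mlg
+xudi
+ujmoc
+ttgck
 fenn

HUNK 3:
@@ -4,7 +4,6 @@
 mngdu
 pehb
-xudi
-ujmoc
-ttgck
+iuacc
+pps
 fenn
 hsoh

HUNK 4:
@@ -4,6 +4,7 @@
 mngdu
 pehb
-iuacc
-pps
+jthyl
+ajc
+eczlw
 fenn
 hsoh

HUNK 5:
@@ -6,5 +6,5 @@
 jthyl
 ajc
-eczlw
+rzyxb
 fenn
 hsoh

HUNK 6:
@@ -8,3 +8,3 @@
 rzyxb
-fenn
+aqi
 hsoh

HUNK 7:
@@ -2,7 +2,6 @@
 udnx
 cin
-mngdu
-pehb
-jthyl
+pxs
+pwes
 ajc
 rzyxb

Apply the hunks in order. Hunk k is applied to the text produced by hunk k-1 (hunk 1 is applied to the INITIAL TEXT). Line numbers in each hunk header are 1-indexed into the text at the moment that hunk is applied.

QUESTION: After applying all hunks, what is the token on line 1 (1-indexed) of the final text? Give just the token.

Hunk 1: at line 6 remove [dwa,jkpxp] add [htviw,mlg] -> 10 lines: xdv udnx cin mngdu pehb bforo htviw mlg fenn hsoh
Hunk 2: at line 5 remove [bforo,htviw,mlg] add [xudi,ujmoc,ttgck] -> 10 lines: xdv udnx cin mngdu pehb xudi ujmoc ttgck fenn hsoh
Hunk 3: at line 4 remove [xudi,ujmoc,ttgck] add [iuacc,pps] -> 9 lines: xdv udnx cin mngdu pehb iuacc pps fenn hsoh
Hunk 4: at line 4 remove [iuacc,pps] add [jthyl,ajc,eczlw] -> 10 lines: xdv udnx cin mngdu pehb jthyl ajc eczlw fenn hsoh
Hunk 5: at line 6 remove [eczlw] add [rzyxb] -> 10 lines: xdv udnx cin mngdu pehb jthyl ajc rzyxb fenn hsoh
Hunk 6: at line 8 remove [fenn] add [aqi] -> 10 lines: xdv udnx cin mngdu pehb jthyl ajc rzyxb aqi hsoh
Hunk 7: at line 2 remove [mngdu,pehb,jthyl] add [pxs,pwes] -> 9 lines: xdv udnx cin pxs pwes ajc rzyxb aqi hsoh
Final line 1: xdv

Answer: xdv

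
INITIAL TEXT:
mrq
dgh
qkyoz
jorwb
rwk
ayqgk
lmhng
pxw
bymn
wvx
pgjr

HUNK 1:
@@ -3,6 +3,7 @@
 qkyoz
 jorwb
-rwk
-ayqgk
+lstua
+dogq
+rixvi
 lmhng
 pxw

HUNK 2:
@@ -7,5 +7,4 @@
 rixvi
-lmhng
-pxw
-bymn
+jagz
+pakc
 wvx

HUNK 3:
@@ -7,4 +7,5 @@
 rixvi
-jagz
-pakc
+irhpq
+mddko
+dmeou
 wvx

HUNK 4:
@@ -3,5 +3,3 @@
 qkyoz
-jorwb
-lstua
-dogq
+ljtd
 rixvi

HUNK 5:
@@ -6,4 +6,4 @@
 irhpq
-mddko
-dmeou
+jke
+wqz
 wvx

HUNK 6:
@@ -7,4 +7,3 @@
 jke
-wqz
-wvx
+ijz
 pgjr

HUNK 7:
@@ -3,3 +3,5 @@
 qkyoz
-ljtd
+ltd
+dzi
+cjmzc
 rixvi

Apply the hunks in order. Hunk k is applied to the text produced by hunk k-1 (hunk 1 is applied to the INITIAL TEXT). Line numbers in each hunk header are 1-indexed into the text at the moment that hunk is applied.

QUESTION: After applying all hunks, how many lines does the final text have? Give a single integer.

Answer: 11

Derivation:
Hunk 1: at line 3 remove [rwk,ayqgk] add [lstua,dogq,rixvi] -> 12 lines: mrq dgh qkyoz jorwb lstua dogq rixvi lmhng pxw bymn wvx pgjr
Hunk 2: at line 7 remove [lmhng,pxw,bymn] add [jagz,pakc] -> 11 lines: mrq dgh qkyoz jorwb lstua dogq rixvi jagz pakc wvx pgjr
Hunk 3: at line 7 remove [jagz,pakc] add [irhpq,mddko,dmeou] -> 12 lines: mrq dgh qkyoz jorwb lstua dogq rixvi irhpq mddko dmeou wvx pgjr
Hunk 4: at line 3 remove [jorwb,lstua,dogq] add [ljtd] -> 10 lines: mrq dgh qkyoz ljtd rixvi irhpq mddko dmeou wvx pgjr
Hunk 5: at line 6 remove [mddko,dmeou] add [jke,wqz] -> 10 lines: mrq dgh qkyoz ljtd rixvi irhpq jke wqz wvx pgjr
Hunk 6: at line 7 remove [wqz,wvx] add [ijz] -> 9 lines: mrq dgh qkyoz ljtd rixvi irhpq jke ijz pgjr
Hunk 7: at line 3 remove [ljtd] add [ltd,dzi,cjmzc] -> 11 lines: mrq dgh qkyoz ltd dzi cjmzc rixvi irhpq jke ijz pgjr
Final line count: 11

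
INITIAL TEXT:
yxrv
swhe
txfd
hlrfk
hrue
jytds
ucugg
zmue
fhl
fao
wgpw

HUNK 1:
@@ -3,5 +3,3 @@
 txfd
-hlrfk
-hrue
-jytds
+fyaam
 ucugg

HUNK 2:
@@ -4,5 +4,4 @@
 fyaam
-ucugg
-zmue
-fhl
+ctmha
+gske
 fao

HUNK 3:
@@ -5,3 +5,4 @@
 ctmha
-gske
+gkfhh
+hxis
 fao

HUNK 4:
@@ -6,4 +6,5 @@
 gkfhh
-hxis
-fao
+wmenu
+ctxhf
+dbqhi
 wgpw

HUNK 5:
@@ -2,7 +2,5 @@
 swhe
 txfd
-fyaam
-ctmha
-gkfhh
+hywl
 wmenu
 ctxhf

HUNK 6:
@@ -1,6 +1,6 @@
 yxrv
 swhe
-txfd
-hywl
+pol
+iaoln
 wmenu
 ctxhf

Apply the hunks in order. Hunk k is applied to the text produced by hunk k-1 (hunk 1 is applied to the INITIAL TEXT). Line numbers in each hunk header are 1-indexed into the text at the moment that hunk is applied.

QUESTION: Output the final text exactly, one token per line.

Hunk 1: at line 3 remove [hlrfk,hrue,jytds] add [fyaam] -> 9 lines: yxrv swhe txfd fyaam ucugg zmue fhl fao wgpw
Hunk 2: at line 4 remove [ucugg,zmue,fhl] add [ctmha,gske] -> 8 lines: yxrv swhe txfd fyaam ctmha gske fao wgpw
Hunk 3: at line 5 remove [gske] add [gkfhh,hxis] -> 9 lines: yxrv swhe txfd fyaam ctmha gkfhh hxis fao wgpw
Hunk 4: at line 6 remove [hxis,fao] add [wmenu,ctxhf,dbqhi] -> 10 lines: yxrv swhe txfd fyaam ctmha gkfhh wmenu ctxhf dbqhi wgpw
Hunk 5: at line 2 remove [fyaam,ctmha,gkfhh] add [hywl] -> 8 lines: yxrv swhe txfd hywl wmenu ctxhf dbqhi wgpw
Hunk 6: at line 1 remove [txfd,hywl] add [pol,iaoln] -> 8 lines: yxrv swhe pol iaoln wmenu ctxhf dbqhi wgpw

Answer: yxrv
swhe
pol
iaoln
wmenu
ctxhf
dbqhi
wgpw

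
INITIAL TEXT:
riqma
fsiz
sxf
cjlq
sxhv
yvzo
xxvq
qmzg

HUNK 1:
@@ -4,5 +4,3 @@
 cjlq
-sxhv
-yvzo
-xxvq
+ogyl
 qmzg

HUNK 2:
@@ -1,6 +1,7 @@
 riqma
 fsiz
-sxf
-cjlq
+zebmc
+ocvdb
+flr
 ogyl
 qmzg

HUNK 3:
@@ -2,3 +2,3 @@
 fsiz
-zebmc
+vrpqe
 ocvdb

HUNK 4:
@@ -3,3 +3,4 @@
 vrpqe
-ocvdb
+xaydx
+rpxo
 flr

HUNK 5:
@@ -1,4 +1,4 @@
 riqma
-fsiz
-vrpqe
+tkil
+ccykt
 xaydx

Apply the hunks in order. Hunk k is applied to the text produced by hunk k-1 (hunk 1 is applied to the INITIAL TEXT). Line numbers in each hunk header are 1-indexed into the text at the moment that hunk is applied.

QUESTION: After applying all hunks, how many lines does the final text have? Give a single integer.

Answer: 8

Derivation:
Hunk 1: at line 4 remove [sxhv,yvzo,xxvq] add [ogyl] -> 6 lines: riqma fsiz sxf cjlq ogyl qmzg
Hunk 2: at line 1 remove [sxf,cjlq] add [zebmc,ocvdb,flr] -> 7 lines: riqma fsiz zebmc ocvdb flr ogyl qmzg
Hunk 3: at line 2 remove [zebmc] add [vrpqe] -> 7 lines: riqma fsiz vrpqe ocvdb flr ogyl qmzg
Hunk 4: at line 3 remove [ocvdb] add [xaydx,rpxo] -> 8 lines: riqma fsiz vrpqe xaydx rpxo flr ogyl qmzg
Hunk 5: at line 1 remove [fsiz,vrpqe] add [tkil,ccykt] -> 8 lines: riqma tkil ccykt xaydx rpxo flr ogyl qmzg
Final line count: 8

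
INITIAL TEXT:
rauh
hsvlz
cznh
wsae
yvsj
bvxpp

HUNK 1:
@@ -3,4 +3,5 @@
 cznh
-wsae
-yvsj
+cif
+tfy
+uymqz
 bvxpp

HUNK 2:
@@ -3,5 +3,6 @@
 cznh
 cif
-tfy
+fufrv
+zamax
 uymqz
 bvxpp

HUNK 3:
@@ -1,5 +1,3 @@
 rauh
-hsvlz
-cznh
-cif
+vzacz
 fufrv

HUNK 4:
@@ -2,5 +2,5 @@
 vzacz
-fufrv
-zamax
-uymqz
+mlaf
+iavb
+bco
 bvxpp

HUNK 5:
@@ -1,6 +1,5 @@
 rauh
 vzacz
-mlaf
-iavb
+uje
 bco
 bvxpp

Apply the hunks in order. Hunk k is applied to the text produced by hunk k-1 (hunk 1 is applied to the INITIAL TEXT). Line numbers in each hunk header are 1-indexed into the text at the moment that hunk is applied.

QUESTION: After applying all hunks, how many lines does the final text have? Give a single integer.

Hunk 1: at line 3 remove [wsae,yvsj] add [cif,tfy,uymqz] -> 7 lines: rauh hsvlz cznh cif tfy uymqz bvxpp
Hunk 2: at line 3 remove [tfy] add [fufrv,zamax] -> 8 lines: rauh hsvlz cznh cif fufrv zamax uymqz bvxpp
Hunk 3: at line 1 remove [hsvlz,cznh,cif] add [vzacz] -> 6 lines: rauh vzacz fufrv zamax uymqz bvxpp
Hunk 4: at line 2 remove [fufrv,zamax,uymqz] add [mlaf,iavb,bco] -> 6 lines: rauh vzacz mlaf iavb bco bvxpp
Hunk 5: at line 1 remove [mlaf,iavb] add [uje] -> 5 lines: rauh vzacz uje bco bvxpp
Final line count: 5

Answer: 5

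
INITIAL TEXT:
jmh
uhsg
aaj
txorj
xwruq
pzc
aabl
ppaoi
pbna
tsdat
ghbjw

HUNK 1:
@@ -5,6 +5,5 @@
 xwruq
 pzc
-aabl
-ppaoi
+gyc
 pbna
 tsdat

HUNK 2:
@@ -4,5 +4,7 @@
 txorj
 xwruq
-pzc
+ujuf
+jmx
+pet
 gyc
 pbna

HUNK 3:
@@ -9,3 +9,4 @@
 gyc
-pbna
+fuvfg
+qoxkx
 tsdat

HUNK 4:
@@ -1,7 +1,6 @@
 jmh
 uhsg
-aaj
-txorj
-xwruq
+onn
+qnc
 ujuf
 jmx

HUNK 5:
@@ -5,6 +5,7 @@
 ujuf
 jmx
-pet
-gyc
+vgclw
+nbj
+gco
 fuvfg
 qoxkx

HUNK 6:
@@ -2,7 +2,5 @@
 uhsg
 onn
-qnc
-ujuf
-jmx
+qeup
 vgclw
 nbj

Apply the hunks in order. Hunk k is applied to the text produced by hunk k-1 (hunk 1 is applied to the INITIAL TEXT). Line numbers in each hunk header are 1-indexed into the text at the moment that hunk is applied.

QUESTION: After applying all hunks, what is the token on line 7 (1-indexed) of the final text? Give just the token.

Answer: gco

Derivation:
Hunk 1: at line 5 remove [aabl,ppaoi] add [gyc] -> 10 lines: jmh uhsg aaj txorj xwruq pzc gyc pbna tsdat ghbjw
Hunk 2: at line 4 remove [pzc] add [ujuf,jmx,pet] -> 12 lines: jmh uhsg aaj txorj xwruq ujuf jmx pet gyc pbna tsdat ghbjw
Hunk 3: at line 9 remove [pbna] add [fuvfg,qoxkx] -> 13 lines: jmh uhsg aaj txorj xwruq ujuf jmx pet gyc fuvfg qoxkx tsdat ghbjw
Hunk 4: at line 1 remove [aaj,txorj,xwruq] add [onn,qnc] -> 12 lines: jmh uhsg onn qnc ujuf jmx pet gyc fuvfg qoxkx tsdat ghbjw
Hunk 5: at line 5 remove [pet,gyc] add [vgclw,nbj,gco] -> 13 lines: jmh uhsg onn qnc ujuf jmx vgclw nbj gco fuvfg qoxkx tsdat ghbjw
Hunk 6: at line 2 remove [qnc,ujuf,jmx] add [qeup] -> 11 lines: jmh uhsg onn qeup vgclw nbj gco fuvfg qoxkx tsdat ghbjw
Final line 7: gco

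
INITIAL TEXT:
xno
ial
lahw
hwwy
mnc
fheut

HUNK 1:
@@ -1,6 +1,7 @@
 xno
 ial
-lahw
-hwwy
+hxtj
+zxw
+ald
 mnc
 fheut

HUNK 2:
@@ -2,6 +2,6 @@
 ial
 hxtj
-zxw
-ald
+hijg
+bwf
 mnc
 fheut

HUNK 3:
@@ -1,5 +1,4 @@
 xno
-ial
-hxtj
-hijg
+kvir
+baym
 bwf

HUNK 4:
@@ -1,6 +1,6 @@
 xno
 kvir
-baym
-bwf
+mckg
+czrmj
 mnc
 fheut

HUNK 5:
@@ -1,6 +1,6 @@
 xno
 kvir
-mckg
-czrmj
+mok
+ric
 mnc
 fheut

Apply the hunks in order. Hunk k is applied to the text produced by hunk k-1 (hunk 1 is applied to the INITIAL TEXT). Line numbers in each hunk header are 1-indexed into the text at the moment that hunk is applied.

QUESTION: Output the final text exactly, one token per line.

Hunk 1: at line 1 remove [lahw,hwwy] add [hxtj,zxw,ald] -> 7 lines: xno ial hxtj zxw ald mnc fheut
Hunk 2: at line 2 remove [zxw,ald] add [hijg,bwf] -> 7 lines: xno ial hxtj hijg bwf mnc fheut
Hunk 3: at line 1 remove [ial,hxtj,hijg] add [kvir,baym] -> 6 lines: xno kvir baym bwf mnc fheut
Hunk 4: at line 1 remove [baym,bwf] add [mckg,czrmj] -> 6 lines: xno kvir mckg czrmj mnc fheut
Hunk 5: at line 1 remove [mckg,czrmj] add [mok,ric] -> 6 lines: xno kvir mok ric mnc fheut

Answer: xno
kvir
mok
ric
mnc
fheut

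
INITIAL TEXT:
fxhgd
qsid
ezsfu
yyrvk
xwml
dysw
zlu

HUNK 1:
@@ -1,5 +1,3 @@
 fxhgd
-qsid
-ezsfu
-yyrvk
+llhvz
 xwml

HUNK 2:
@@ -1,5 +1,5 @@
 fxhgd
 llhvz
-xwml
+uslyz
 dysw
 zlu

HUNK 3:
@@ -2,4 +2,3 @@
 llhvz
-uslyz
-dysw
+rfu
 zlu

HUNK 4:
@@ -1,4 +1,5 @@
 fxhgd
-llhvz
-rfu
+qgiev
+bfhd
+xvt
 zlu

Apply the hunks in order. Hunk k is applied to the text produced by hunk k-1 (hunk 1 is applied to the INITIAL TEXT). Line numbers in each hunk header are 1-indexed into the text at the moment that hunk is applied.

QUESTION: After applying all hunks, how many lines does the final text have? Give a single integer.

Hunk 1: at line 1 remove [qsid,ezsfu,yyrvk] add [llhvz] -> 5 lines: fxhgd llhvz xwml dysw zlu
Hunk 2: at line 1 remove [xwml] add [uslyz] -> 5 lines: fxhgd llhvz uslyz dysw zlu
Hunk 3: at line 2 remove [uslyz,dysw] add [rfu] -> 4 lines: fxhgd llhvz rfu zlu
Hunk 4: at line 1 remove [llhvz,rfu] add [qgiev,bfhd,xvt] -> 5 lines: fxhgd qgiev bfhd xvt zlu
Final line count: 5

Answer: 5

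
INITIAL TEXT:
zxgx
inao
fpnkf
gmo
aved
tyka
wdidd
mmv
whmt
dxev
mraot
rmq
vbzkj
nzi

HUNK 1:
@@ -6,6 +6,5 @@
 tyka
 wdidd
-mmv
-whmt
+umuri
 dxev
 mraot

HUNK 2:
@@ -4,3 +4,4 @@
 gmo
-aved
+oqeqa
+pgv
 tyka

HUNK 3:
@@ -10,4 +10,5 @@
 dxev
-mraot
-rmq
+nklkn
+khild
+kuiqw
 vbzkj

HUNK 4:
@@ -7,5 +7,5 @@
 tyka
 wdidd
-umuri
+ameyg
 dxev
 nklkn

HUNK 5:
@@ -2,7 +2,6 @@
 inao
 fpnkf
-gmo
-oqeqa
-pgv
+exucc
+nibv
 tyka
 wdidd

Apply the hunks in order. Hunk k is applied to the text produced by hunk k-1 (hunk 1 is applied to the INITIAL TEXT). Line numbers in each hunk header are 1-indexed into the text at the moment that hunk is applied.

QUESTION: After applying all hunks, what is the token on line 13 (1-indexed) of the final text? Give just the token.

Answer: vbzkj

Derivation:
Hunk 1: at line 6 remove [mmv,whmt] add [umuri] -> 13 lines: zxgx inao fpnkf gmo aved tyka wdidd umuri dxev mraot rmq vbzkj nzi
Hunk 2: at line 4 remove [aved] add [oqeqa,pgv] -> 14 lines: zxgx inao fpnkf gmo oqeqa pgv tyka wdidd umuri dxev mraot rmq vbzkj nzi
Hunk 3: at line 10 remove [mraot,rmq] add [nklkn,khild,kuiqw] -> 15 lines: zxgx inao fpnkf gmo oqeqa pgv tyka wdidd umuri dxev nklkn khild kuiqw vbzkj nzi
Hunk 4: at line 7 remove [umuri] add [ameyg] -> 15 lines: zxgx inao fpnkf gmo oqeqa pgv tyka wdidd ameyg dxev nklkn khild kuiqw vbzkj nzi
Hunk 5: at line 2 remove [gmo,oqeqa,pgv] add [exucc,nibv] -> 14 lines: zxgx inao fpnkf exucc nibv tyka wdidd ameyg dxev nklkn khild kuiqw vbzkj nzi
Final line 13: vbzkj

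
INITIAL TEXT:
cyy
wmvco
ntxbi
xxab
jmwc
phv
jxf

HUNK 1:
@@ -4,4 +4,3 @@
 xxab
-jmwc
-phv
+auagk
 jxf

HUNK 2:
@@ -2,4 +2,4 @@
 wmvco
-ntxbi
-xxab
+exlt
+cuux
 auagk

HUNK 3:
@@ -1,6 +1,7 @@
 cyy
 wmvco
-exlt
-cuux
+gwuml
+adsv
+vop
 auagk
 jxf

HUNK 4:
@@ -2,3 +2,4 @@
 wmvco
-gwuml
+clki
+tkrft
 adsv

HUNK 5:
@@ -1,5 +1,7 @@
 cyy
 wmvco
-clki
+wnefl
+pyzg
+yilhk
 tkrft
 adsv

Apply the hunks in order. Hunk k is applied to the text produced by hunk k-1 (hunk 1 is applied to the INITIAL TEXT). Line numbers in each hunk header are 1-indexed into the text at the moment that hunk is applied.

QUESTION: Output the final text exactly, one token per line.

Answer: cyy
wmvco
wnefl
pyzg
yilhk
tkrft
adsv
vop
auagk
jxf

Derivation:
Hunk 1: at line 4 remove [jmwc,phv] add [auagk] -> 6 lines: cyy wmvco ntxbi xxab auagk jxf
Hunk 2: at line 2 remove [ntxbi,xxab] add [exlt,cuux] -> 6 lines: cyy wmvco exlt cuux auagk jxf
Hunk 3: at line 1 remove [exlt,cuux] add [gwuml,adsv,vop] -> 7 lines: cyy wmvco gwuml adsv vop auagk jxf
Hunk 4: at line 2 remove [gwuml] add [clki,tkrft] -> 8 lines: cyy wmvco clki tkrft adsv vop auagk jxf
Hunk 5: at line 1 remove [clki] add [wnefl,pyzg,yilhk] -> 10 lines: cyy wmvco wnefl pyzg yilhk tkrft adsv vop auagk jxf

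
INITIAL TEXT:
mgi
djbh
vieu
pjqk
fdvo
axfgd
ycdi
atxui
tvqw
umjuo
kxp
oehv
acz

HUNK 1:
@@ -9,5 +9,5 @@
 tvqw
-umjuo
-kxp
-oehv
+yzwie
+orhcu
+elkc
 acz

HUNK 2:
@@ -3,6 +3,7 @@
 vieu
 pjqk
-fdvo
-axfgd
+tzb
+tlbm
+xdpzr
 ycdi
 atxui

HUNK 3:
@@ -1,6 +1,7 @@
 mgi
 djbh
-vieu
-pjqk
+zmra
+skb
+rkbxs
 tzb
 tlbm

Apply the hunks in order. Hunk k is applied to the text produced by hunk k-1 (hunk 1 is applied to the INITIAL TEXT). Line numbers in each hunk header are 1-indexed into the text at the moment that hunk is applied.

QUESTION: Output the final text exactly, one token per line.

Answer: mgi
djbh
zmra
skb
rkbxs
tzb
tlbm
xdpzr
ycdi
atxui
tvqw
yzwie
orhcu
elkc
acz

Derivation:
Hunk 1: at line 9 remove [umjuo,kxp,oehv] add [yzwie,orhcu,elkc] -> 13 lines: mgi djbh vieu pjqk fdvo axfgd ycdi atxui tvqw yzwie orhcu elkc acz
Hunk 2: at line 3 remove [fdvo,axfgd] add [tzb,tlbm,xdpzr] -> 14 lines: mgi djbh vieu pjqk tzb tlbm xdpzr ycdi atxui tvqw yzwie orhcu elkc acz
Hunk 3: at line 1 remove [vieu,pjqk] add [zmra,skb,rkbxs] -> 15 lines: mgi djbh zmra skb rkbxs tzb tlbm xdpzr ycdi atxui tvqw yzwie orhcu elkc acz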